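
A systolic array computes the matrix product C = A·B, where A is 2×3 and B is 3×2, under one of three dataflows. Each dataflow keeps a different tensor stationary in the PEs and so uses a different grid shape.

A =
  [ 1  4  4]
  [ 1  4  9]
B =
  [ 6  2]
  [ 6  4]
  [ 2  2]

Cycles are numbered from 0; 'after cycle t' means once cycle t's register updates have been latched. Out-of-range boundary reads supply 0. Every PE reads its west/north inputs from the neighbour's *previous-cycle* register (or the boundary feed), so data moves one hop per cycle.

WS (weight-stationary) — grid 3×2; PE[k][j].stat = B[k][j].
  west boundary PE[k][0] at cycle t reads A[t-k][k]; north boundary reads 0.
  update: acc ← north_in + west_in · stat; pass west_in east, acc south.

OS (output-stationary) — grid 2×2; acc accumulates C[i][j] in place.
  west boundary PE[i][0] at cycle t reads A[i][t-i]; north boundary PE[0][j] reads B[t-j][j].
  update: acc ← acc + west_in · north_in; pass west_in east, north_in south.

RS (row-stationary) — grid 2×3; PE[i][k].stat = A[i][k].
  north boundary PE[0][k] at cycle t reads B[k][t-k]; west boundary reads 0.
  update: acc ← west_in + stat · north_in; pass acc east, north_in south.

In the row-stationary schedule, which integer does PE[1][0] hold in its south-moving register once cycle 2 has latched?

register = 2

RS on a 2×3 grid — tracing PE[1][0] and its feeders:
  [0] (0,0) acc=6 (h:6 v:6)
  [0] (1,0) acc=0 (h:0 v:0)
  [1] (0,0) acc=2 (h:2 v:2)
  [1] (1,0) acc=6 (h:6 v:6)
  [2] (0,0) acc=0 (h:0 v:0)
  [2] (1,0) acc=2 (h:2 v:2)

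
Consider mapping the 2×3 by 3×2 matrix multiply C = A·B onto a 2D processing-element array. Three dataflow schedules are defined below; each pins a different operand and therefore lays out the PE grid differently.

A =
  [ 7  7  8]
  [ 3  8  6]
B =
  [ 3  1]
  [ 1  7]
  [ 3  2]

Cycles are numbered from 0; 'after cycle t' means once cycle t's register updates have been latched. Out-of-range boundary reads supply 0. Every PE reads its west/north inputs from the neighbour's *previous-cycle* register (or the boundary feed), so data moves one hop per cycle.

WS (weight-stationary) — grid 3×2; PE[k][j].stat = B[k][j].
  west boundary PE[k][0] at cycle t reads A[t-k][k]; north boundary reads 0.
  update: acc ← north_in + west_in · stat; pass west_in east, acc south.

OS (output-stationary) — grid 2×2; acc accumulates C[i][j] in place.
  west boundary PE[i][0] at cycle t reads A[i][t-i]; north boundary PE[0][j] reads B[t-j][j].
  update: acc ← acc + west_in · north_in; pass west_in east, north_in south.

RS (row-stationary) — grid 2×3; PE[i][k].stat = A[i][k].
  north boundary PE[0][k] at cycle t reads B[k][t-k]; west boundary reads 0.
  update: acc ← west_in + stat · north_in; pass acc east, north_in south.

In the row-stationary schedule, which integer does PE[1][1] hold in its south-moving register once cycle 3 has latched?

register = 7

RS on a 2×3 grid — tracing PE[1][1] and its feeders:
  t=0 PE[0][1]: acc=0 h=0 v=0
  t=0 PE[1][0]: acc=0 h=0 v=0
  t=0 PE[1][1]: acc=0 h=0 v=0
  t=1 PE[0][1]: acc=28 h=28 v=1
  t=1 PE[1][0]: acc=9 h=9 v=3
  t=1 PE[1][1]: acc=0 h=0 v=0
  t=2 PE[0][1]: acc=56 h=56 v=7
  t=2 PE[1][0]: acc=3 h=3 v=1
  t=2 PE[1][1]: acc=17 h=17 v=1
  t=3 PE[0][1]: acc=0 h=0 v=0
  t=3 PE[1][0]: acc=0 h=0 v=0
  t=3 PE[1][1]: acc=59 h=59 v=7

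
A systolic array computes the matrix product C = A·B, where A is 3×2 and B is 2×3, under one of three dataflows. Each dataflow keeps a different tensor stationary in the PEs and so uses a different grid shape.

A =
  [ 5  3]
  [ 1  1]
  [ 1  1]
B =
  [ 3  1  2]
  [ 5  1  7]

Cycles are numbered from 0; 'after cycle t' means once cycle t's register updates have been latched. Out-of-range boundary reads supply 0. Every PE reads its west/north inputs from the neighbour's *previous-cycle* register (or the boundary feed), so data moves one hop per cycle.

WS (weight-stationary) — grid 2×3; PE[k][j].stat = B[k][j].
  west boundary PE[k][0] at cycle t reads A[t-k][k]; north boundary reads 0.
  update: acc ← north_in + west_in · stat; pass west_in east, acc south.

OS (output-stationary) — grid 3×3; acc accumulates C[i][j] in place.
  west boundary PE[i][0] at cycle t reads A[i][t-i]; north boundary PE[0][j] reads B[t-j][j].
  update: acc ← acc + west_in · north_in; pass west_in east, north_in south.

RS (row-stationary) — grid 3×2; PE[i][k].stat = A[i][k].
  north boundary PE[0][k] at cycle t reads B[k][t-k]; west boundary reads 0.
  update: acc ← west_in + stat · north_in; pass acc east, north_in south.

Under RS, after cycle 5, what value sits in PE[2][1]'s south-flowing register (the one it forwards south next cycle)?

RS (3×2). Following PE[2][1] plus its west/north inputs:
  0: (1,1).acc=0  regs=<0,0>
  0: (2,0).acc=0  regs=<0,0>
  0: (2,1).acc=0  regs=<0,0>
  1: (1,1).acc=0  regs=<0,0>
  1: (2,0).acc=0  regs=<0,0>
  1: (2,1).acc=0  regs=<0,0>
  2: (1,1).acc=8  regs=<8,5>
  2: (2,0).acc=3  regs=<3,3>
  2: (2,1).acc=0  regs=<0,0>
  3: (1,1).acc=2  regs=<2,1>
  3: (2,0).acc=1  regs=<1,1>
  3: (2,1).acc=8  regs=<8,5>
  4: (1,1).acc=9  regs=<9,7>
  4: (2,0).acc=2  regs=<2,2>
  4: (2,1).acc=2  regs=<2,1>
  5: (1,1).acc=0  regs=<0,0>
  5: (2,0).acc=0  regs=<0,0>
  5: (2,1).acc=9  regs=<9,7>

register = 7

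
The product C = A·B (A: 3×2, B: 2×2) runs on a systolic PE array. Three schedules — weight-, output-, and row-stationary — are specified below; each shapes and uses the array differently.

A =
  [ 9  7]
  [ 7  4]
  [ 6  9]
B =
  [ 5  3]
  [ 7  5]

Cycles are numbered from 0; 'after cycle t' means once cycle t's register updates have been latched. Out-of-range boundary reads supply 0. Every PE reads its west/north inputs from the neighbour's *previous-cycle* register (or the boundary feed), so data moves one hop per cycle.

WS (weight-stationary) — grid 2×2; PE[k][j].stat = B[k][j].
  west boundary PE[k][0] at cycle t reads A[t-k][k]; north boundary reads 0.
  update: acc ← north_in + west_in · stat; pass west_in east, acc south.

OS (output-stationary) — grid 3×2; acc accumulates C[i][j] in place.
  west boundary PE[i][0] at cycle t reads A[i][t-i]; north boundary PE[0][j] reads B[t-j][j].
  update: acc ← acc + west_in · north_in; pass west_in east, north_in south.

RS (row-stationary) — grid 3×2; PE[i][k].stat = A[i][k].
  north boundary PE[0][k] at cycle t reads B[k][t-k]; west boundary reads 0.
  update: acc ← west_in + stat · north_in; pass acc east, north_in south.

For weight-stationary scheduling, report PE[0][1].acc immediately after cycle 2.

WS 2×2: PE[0][1] cycle-by-cycle (with neighbour feeds):
  @0  [0,0]  acc 45  |  →9  ↓45
  @0  [0,1]  acc 0  |  →0  ↓0
  @1  [0,0]  acc 35  |  →7  ↓35
  @1  [0,1]  acc 27  |  →9  ↓27
  @2  [0,0]  acc 30  |  →6  ↓30
  @2  [0,1]  acc 21  |  →7  ↓21

PE[0][1].acc = 21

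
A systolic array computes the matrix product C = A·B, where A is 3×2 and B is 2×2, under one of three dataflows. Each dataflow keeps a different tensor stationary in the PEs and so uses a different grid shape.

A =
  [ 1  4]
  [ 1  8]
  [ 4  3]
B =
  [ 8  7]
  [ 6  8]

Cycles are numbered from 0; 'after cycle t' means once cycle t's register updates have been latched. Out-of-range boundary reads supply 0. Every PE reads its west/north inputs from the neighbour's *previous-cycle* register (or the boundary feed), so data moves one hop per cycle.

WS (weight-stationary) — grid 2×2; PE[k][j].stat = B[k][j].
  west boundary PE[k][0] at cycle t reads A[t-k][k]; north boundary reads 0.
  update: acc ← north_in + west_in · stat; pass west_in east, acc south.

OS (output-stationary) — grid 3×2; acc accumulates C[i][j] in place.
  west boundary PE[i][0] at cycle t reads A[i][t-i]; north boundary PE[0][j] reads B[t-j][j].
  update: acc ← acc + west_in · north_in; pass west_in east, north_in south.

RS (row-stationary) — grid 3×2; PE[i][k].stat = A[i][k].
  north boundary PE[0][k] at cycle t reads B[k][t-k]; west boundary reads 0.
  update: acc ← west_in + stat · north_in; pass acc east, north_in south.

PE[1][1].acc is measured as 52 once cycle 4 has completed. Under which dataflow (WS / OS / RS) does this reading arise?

dataflow = WS

Under WS (2×2), PE[1][1]:
  @0  [1,1]  acc 0  |  →0  ↓0
  @1  [1,1]  acc 0  |  →0  ↓0
  @2  [1,1]  acc 39  |  →4  ↓39
  @3  [1,1]  acc 71  |  →8  ↓71
  @4  [1,1]  acc 52  |  →3  ↓52
Under OS (3×2), PE[1][1]:
  @0  [1,1]  acc 0  |  →0  ↓0
  @1  [1,1]  acc 0  |  →0  ↓0
  @2  [1,1]  acc 7  |  →1  ↓7
  @3  [1,1]  acc 71  |  →8  ↓8
  @4  [1,1]  acc 71  |  →0  ↓0
Under RS (3×2), PE[1][1]:
  @0  [1,1]  acc 0  |  →0  ↓0
  @1  [1,1]  acc 0  |  →0  ↓0
  @2  [1,1]  acc 56  |  →56  ↓6
  @3  [1,1]  acc 71  |  →71  ↓8
  @4  [1,1]  acc 0  |  →0  ↓0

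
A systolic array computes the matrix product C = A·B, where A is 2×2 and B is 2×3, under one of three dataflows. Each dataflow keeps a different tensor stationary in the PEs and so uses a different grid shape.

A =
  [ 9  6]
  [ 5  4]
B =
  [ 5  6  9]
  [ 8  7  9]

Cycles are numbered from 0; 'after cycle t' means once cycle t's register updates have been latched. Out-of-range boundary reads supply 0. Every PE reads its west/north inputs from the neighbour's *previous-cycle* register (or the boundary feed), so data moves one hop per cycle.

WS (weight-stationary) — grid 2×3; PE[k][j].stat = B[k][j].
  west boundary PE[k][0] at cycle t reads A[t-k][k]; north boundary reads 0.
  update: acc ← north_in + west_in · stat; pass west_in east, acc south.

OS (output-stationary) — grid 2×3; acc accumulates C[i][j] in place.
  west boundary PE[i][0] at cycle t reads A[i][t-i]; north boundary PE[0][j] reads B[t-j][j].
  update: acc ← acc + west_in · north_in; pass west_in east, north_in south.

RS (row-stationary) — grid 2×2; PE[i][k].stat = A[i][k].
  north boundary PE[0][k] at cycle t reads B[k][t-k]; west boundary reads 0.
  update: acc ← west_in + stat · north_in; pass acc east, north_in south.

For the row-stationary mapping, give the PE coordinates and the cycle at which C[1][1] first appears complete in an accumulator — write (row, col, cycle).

(row, col, cycle) = (1, 1, 3)

Under RS, C[1][1] lands at PE[1][1]:
  @0  [1,1]  acc 0  |  →0  ↓0
  @1  [1,1]  acc 0  |  →0  ↓0
  @2  [1,1]  acc 57  |  →57  ↓8
  @3  [1,1]  acc 58  |  →58  ↓7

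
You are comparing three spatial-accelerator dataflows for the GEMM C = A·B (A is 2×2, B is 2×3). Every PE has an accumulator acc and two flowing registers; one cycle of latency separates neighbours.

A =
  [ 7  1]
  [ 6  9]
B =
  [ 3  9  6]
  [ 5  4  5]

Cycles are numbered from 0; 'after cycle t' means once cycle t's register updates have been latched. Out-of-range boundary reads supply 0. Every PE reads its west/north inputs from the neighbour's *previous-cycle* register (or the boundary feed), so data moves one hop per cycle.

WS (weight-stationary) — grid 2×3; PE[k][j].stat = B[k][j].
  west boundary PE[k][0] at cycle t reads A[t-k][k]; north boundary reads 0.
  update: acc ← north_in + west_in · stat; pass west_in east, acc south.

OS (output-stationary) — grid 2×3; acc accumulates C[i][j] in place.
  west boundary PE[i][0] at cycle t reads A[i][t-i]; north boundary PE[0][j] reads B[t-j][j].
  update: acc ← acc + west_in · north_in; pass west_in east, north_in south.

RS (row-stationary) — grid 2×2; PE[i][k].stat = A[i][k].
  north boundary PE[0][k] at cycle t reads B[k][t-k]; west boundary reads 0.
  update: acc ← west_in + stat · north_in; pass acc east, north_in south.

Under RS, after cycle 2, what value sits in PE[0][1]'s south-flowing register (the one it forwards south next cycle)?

register = 4

RS 2×2: PE[0][1] cycle-by-cycle (with neighbour feeds):
  t=0 PE[0][0]: acc=21 h=21 v=3
  t=0 PE[0][1]: acc=0 h=0 v=0
  t=1 PE[0][0]: acc=63 h=63 v=9
  t=1 PE[0][1]: acc=26 h=26 v=5
  t=2 PE[0][0]: acc=42 h=42 v=6
  t=2 PE[0][1]: acc=67 h=67 v=4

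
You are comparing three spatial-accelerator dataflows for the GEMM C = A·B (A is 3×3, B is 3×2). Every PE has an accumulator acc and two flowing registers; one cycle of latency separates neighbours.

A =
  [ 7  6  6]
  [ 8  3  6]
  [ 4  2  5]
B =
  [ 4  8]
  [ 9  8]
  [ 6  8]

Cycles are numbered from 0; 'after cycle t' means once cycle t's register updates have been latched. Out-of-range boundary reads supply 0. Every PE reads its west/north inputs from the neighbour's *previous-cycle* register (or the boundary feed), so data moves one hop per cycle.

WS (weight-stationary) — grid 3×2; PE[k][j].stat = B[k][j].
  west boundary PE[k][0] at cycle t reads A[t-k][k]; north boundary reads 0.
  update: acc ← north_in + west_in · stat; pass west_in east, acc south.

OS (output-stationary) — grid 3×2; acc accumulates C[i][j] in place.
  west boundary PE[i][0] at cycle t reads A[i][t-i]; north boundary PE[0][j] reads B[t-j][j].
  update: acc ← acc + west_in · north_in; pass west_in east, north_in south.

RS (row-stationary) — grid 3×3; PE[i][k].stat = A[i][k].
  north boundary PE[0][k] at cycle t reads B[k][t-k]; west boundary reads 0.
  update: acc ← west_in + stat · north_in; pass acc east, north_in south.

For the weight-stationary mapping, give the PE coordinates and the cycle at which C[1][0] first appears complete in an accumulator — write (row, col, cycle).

WS — PE[2][0] is where C[1][0] collects:
  t=0 PE[2][0]: acc=0 h=0 v=0
  t=1 PE[2][0]: acc=0 h=0 v=0
  t=2 PE[2][0]: acc=118 h=6 v=118
  t=3 PE[2][0]: acc=95 h=6 v=95

(row, col, cycle) = (2, 0, 3)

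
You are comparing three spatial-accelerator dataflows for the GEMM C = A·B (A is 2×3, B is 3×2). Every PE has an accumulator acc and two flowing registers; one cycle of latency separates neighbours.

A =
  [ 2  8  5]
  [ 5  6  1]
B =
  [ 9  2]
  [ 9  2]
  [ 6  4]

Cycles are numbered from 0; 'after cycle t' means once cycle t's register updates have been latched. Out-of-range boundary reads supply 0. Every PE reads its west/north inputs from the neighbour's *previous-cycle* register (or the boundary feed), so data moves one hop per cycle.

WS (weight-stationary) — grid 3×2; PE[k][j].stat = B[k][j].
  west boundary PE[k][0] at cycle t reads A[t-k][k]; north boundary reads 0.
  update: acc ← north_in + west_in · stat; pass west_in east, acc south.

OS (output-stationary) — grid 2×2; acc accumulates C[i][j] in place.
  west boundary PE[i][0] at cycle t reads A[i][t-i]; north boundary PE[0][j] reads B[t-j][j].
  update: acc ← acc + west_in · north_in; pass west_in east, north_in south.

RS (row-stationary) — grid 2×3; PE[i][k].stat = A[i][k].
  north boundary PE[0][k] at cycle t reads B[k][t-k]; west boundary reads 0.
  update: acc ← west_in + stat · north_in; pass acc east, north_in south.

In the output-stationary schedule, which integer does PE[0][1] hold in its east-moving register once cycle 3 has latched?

register = 5

OS 2×2: PE[0][1] cycle-by-cycle (with neighbour feeds):
  step 0 · PE0,0: acc=18; fwd→2 fwd↓9
  step 0 · PE0,1: acc=0; fwd→0 fwd↓0
  step 1 · PE0,0: acc=90; fwd→8 fwd↓9
  step 1 · PE0,1: acc=4; fwd→2 fwd↓2
  step 2 · PE0,0: acc=120; fwd→5 fwd↓6
  step 2 · PE0,1: acc=20; fwd→8 fwd↓2
  step 3 · PE0,0: acc=120; fwd→0 fwd↓0
  step 3 · PE0,1: acc=40; fwd→5 fwd↓4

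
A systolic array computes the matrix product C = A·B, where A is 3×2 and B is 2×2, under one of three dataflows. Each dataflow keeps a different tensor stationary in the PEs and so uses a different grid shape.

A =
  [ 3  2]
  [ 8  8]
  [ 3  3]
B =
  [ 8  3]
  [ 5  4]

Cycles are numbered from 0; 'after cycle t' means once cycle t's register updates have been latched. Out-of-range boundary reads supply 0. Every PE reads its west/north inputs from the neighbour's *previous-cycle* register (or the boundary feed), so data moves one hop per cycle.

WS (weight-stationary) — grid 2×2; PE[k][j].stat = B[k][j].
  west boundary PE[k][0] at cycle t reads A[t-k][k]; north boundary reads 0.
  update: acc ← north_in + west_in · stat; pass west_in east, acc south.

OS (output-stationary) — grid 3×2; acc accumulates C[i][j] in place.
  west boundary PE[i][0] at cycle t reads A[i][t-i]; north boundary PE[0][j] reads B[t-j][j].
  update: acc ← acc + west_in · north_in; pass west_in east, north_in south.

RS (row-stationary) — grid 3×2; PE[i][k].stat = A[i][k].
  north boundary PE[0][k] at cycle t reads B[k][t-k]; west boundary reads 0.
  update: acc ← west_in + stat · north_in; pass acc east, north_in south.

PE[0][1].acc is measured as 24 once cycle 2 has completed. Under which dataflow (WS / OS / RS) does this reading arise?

WS [2×2] PE[0][1] across cycles:
  @0  [0,1]  acc 0  |  →0  ↓0
  @1  [0,1]  acc 9  |  →3  ↓9
  @2  [0,1]  acc 24  |  →8  ↓24
OS [3×2] PE[0][1] across cycles:
  @0  [0,1]  acc 0  |  →0  ↓0
  @1  [0,1]  acc 9  |  →3  ↓3
  @2  [0,1]  acc 17  |  →2  ↓4
RS [3×2] PE[0][1] across cycles:
  @0  [0,1]  acc 0  |  →0  ↓0
  @1  [0,1]  acc 34  |  →34  ↓5
  @2  [0,1]  acc 17  |  →17  ↓4

dataflow = WS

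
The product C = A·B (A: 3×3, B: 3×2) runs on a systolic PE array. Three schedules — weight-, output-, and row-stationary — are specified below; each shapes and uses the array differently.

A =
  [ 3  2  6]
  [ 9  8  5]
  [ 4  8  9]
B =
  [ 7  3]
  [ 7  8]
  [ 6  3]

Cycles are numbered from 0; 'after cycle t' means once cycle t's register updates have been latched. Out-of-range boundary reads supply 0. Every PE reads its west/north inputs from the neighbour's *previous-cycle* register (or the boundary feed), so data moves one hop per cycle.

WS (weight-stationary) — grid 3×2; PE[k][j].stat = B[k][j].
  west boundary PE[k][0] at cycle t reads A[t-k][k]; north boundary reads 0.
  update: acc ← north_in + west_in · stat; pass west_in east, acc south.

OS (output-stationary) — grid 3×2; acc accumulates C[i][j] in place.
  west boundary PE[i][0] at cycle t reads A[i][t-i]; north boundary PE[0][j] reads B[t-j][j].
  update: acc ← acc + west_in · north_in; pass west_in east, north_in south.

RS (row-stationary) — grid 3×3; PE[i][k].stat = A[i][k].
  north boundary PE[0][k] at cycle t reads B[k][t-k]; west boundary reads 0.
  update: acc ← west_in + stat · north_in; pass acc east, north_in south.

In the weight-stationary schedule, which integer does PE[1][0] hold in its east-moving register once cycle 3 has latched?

WS (3×2). Following PE[1][0] plus its west/north inputs:
  @0  [0,0]  acc 21  |  →3  ↓21
  @0  [1,0]  acc 0  |  →0  ↓0
  @1  [0,0]  acc 63  |  →9  ↓63
  @1  [1,0]  acc 35  |  →2  ↓35
  @2  [0,0]  acc 28  |  →4  ↓28
  @2  [1,0]  acc 119  |  →8  ↓119
  @3  [0,0]  acc 0  |  →0  ↓0
  @3  [1,0]  acc 84  |  →8  ↓84

register = 8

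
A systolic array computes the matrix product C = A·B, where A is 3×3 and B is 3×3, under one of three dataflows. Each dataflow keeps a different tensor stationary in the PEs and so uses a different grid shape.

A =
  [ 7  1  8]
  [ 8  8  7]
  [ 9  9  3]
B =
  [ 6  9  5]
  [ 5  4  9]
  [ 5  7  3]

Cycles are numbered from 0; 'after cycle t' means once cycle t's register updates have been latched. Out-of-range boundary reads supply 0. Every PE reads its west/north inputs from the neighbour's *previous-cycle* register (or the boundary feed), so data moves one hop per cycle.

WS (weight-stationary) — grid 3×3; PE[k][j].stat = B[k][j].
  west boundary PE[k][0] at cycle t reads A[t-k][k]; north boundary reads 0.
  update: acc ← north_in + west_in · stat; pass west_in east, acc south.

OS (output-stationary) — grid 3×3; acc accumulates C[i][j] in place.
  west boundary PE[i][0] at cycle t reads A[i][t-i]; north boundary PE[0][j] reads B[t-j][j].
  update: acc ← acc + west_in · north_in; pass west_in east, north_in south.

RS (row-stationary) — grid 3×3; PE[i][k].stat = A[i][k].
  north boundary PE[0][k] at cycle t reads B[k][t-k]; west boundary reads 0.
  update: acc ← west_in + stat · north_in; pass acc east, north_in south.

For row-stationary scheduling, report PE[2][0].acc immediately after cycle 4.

PE[2][0].acc = 45

RS (3×3). Following PE[2][0] plus its west/north inputs:
  @0  [1,0]  acc 0  |  →0  ↓0
  @0  [2,0]  acc 0  |  →0  ↓0
  @1  [1,0]  acc 48  |  →48  ↓6
  @1  [2,0]  acc 0  |  →0  ↓0
  @2  [1,0]  acc 72  |  →72  ↓9
  @2  [2,0]  acc 54  |  →54  ↓6
  @3  [1,0]  acc 40  |  →40  ↓5
  @3  [2,0]  acc 81  |  →81  ↓9
  @4  [1,0]  acc 0  |  →0  ↓0
  @4  [2,0]  acc 45  |  →45  ↓5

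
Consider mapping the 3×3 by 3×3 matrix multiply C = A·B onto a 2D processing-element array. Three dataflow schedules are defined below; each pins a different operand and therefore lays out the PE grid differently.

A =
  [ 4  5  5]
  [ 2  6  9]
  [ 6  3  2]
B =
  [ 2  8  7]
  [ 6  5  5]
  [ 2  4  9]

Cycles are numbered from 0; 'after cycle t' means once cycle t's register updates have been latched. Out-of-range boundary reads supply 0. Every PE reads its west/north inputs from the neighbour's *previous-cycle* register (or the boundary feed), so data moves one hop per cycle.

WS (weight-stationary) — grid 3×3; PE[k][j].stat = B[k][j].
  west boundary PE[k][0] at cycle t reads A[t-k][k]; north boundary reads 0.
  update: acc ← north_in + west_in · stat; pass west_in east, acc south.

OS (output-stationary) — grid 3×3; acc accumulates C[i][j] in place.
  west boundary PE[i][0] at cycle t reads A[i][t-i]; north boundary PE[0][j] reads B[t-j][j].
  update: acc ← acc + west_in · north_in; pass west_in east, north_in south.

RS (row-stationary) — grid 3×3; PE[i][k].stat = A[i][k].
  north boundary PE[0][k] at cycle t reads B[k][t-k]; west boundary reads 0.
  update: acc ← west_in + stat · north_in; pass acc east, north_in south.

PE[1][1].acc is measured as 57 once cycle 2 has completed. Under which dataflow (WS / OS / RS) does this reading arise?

dataflow = WS

— WS: 3×3; PE[1][1] trace:
  t=0 PE[1][1]: acc=0 h=0 v=0
  t=1 PE[1][1]: acc=0 h=0 v=0
  t=2 PE[1][1]: acc=57 h=5 v=57
— OS: 3×3; PE[1][1] trace:
  t=0 PE[1][1]: acc=0 h=0 v=0
  t=1 PE[1][1]: acc=0 h=0 v=0
  t=2 PE[1][1]: acc=16 h=2 v=8
— RS: 3×3; PE[1][1] trace:
  t=0 PE[1][1]: acc=0 h=0 v=0
  t=1 PE[1][1]: acc=0 h=0 v=0
  t=2 PE[1][1]: acc=40 h=40 v=6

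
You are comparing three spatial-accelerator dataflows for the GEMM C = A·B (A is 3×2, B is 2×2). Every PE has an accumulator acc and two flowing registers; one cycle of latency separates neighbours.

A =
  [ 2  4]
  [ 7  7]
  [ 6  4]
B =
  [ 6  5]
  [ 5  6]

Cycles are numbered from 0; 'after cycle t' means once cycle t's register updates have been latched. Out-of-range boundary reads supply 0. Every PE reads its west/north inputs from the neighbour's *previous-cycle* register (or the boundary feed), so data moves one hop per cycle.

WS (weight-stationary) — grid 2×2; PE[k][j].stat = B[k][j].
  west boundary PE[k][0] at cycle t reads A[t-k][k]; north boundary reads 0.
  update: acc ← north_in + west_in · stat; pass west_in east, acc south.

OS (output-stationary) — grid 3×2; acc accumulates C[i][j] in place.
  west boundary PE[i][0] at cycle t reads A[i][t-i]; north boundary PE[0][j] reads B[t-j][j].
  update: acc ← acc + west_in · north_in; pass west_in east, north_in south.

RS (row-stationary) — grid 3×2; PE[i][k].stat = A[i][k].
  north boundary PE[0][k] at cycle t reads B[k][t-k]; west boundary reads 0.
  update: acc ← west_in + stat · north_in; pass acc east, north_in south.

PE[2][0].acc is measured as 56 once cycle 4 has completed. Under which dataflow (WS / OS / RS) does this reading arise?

WS: PE[2][0] is outside its 2×2 grid.
OS [3×2] PE[2][0] across cycles:
  @0  [2,0]  acc 0  |  →0  ↓0
  @1  [2,0]  acc 0  |  →0  ↓0
  @2  [2,0]  acc 36  |  →6  ↓6
  @3  [2,0]  acc 56  |  →4  ↓5
  @4  [2,0]  acc 56  |  →0  ↓0
RS [3×2] PE[2][0] across cycles:
  @0  [2,0]  acc 0  |  →0  ↓0
  @1  [2,0]  acc 0  |  →0  ↓0
  @2  [2,0]  acc 36  |  →36  ↓6
  @3  [2,0]  acc 30  |  →30  ↓5
  @4  [2,0]  acc 0  |  →0  ↓0

dataflow = OS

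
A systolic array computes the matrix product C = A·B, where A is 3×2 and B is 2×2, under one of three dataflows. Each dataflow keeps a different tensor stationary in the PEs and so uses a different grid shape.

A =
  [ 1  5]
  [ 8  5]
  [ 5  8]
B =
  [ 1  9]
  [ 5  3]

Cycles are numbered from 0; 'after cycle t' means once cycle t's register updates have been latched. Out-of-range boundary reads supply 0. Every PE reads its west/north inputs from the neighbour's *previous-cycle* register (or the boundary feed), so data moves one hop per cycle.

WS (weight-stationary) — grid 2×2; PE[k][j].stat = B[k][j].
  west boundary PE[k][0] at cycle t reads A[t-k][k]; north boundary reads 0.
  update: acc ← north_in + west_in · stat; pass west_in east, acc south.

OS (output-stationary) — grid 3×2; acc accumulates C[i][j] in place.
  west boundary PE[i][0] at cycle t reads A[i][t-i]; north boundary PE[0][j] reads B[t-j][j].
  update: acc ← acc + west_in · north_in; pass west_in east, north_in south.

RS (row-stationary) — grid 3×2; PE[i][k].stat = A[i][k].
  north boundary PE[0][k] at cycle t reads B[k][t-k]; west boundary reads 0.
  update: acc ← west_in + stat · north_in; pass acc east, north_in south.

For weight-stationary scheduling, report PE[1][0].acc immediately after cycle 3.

WS 2×2: PE[1][0] cycle-by-cycle (with neighbour feeds):
  t=0 PE[0][0]: acc=1 h=1 v=1
  t=0 PE[1][0]: acc=0 h=0 v=0
  t=1 PE[0][0]: acc=8 h=8 v=8
  t=1 PE[1][0]: acc=26 h=5 v=26
  t=2 PE[0][0]: acc=5 h=5 v=5
  t=2 PE[1][0]: acc=33 h=5 v=33
  t=3 PE[0][0]: acc=0 h=0 v=0
  t=3 PE[1][0]: acc=45 h=8 v=45

PE[1][0].acc = 45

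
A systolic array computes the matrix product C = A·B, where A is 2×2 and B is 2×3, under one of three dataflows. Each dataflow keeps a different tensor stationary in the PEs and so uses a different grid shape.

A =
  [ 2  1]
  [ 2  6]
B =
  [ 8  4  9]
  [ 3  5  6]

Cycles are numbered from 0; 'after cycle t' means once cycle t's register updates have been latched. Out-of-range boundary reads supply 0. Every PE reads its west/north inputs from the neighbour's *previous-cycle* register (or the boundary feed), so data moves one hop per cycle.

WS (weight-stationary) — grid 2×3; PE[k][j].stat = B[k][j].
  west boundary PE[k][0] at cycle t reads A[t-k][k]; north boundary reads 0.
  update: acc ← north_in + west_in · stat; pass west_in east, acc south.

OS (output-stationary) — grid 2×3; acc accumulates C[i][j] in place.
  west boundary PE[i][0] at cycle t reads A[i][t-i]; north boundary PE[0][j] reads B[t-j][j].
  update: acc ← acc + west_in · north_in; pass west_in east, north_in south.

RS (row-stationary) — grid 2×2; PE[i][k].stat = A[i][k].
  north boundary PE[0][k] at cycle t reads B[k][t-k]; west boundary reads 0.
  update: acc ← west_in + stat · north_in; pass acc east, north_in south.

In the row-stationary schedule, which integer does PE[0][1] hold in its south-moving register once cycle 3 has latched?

Tracing RS — 2×2 array, target PE[0][1]:
  step 0 · PE0,0: acc=16; fwd→16 fwd↓8
  step 0 · PE0,1: acc=0; fwd→0 fwd↓0
  step 1 · PE0,0: acc=8; fwd→8 fwd↓4
  step 1 · PE0,1: acc=19; fwd→19 fwd↓3
  step 2 · PE0,0: acc=18; fwd→18 fwd↓9
  step 2 · PE0,1: acc=13; fwd→13 fwd↓5
  step 3 · PE0,0: acc=0; fwd→0 fwd↓0
  step 3 · PE0,1: acc=24; fwd→24 fwd↓6

register = 6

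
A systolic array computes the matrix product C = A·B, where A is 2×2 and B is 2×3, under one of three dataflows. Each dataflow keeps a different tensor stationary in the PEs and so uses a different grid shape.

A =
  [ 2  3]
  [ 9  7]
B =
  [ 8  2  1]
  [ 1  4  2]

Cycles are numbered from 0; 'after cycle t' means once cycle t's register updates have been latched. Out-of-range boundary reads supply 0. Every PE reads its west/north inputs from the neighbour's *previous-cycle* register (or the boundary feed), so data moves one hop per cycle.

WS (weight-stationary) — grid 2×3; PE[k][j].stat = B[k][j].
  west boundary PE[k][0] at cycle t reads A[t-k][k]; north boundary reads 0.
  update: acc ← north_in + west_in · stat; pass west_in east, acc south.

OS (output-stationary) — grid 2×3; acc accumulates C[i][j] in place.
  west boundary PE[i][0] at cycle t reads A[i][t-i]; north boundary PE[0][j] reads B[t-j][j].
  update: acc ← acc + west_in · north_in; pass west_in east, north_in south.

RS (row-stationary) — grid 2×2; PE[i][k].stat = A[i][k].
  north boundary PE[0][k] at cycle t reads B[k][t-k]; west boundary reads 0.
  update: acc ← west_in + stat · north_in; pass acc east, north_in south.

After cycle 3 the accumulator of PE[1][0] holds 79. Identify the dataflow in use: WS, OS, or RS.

— WS: 2×3; PE[1][0] trace:
  [0] (1,0) acc=0 (h:0 v:0)
  [1] (1,0) acc=19 (h:3 v:19)
  [2] (1,0) acc=79 (h:7 v:79)
  [3] (1,0) acc=0 (h:0 v:0)
— OS: 2×3; PE[1][0] trace:
  [0] (1,0) acc=0 (h:0 v:0)
  [1] (1,0) acc=72 (h:9 v:8)
  [2] (1,0) acc=79 (h:7 v:1)
  [3] (1,0) acc=79 (h:0 v:0)
— RS: 2×2; PE[1][0] trace:
  [0] (1,0) acc=0 (h:0 v:0)
  [1] (1,0) acc=72 (h:72 v:8)
  [2] (1,0) acc=18 (h:18 v:2)
  [3] (1,0) acc=9 (h:9 v:1)

dataflow = OS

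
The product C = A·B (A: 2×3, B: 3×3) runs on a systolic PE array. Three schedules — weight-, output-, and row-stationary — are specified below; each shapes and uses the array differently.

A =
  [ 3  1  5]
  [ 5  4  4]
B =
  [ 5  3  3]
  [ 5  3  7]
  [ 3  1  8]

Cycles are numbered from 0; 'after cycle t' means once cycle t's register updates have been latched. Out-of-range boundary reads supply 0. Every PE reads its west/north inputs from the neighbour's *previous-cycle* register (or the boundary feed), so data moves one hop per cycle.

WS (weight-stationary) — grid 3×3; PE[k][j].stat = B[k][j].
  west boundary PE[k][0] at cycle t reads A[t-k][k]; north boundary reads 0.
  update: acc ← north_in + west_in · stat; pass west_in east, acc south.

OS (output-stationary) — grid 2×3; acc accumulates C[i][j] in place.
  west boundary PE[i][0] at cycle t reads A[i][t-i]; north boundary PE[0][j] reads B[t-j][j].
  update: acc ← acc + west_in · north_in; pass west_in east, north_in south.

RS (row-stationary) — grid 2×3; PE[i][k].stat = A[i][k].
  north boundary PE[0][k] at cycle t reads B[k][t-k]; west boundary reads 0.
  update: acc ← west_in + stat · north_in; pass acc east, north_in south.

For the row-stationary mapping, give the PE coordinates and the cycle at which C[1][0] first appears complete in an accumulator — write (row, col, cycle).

RS: C[1][0] accumulates in PE[1][2]:
  t=0 PE[1][2]: acc=0 h=0 v=0
  t=1 PE[1][2]: acc=0 h=0 v=0
  t=2 PE[1][2]: acc=0 h=0 v=0
  t=3 PE[1][2]: acc=57 h=57 v=3

(row, col, cycle) = (1, 2, 3)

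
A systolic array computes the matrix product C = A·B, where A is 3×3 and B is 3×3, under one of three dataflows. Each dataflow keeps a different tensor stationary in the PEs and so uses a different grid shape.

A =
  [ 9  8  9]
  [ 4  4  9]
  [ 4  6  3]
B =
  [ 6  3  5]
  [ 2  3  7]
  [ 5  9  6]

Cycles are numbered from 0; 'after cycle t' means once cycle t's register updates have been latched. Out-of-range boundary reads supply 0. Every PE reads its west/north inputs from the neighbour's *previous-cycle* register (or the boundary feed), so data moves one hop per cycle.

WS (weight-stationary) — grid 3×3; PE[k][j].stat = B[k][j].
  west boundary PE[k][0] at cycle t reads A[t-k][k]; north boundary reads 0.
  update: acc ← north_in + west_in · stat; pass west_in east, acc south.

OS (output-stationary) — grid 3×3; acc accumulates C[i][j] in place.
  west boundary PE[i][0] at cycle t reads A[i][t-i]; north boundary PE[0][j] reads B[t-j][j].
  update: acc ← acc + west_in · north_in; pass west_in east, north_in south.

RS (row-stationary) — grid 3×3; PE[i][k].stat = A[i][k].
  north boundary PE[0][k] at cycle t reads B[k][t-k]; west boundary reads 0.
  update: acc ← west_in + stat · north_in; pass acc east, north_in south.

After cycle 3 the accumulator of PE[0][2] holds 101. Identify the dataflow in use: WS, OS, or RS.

WS (3×3 grid), PE[0][2]:
  c0 r0c2: 0 / 0 / 0
  c1 r0c2: 0 / 0 / 0
  c2 r0c2: 45 / 9 / 45
  c3 r0c2: 20 / 4 / 20
OS (3×3 grid), PE[0][2]:
  c0 r0c2: 0 / 0 / 0
  c1 r0c2: 0 / 0 / 0
  c2 r0c2: 45 / 9 / 5
  c3 r0c2: 101 / 8 / 7
RS (3×3 grid), PE[0][2]:
  c0 r0c2: 0 / 0 / 0
  c1 r0c2: 0 / 0 / 0
  c2 r0c2: 115 / 115 / 5
  c3 r0c2: 132 / 132 / 9

dataflow = OS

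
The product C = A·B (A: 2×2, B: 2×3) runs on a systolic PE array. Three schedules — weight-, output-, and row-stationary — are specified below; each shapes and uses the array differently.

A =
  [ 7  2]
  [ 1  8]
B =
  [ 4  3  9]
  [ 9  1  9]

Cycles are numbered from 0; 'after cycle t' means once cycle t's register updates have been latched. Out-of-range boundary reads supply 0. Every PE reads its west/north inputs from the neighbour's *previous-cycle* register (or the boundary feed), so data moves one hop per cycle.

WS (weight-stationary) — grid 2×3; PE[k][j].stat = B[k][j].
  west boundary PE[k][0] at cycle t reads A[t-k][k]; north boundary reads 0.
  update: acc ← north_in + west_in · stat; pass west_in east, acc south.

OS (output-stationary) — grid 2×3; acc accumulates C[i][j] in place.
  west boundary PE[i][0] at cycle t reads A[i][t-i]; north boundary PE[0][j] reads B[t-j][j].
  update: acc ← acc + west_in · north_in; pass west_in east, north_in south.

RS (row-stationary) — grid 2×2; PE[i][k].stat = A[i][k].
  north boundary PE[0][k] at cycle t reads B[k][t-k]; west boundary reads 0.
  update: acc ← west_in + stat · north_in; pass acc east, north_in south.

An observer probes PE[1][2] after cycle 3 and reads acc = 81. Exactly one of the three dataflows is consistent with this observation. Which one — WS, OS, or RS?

dataflow = WS

WS [2×3] PE[1][2] across cycles:
  0: (1,2).acc=0  regs=<0,0>
  1: (1,2).acc=0  regs=<0,0>
  2: (1,2).acc=0  regs=<0,0>
  3: (1,2).acc=81  regs=<2,81>
OS [2×3] PE[1][2] across cycles:
  0: (1,2).acc=0  regs=<0,0>
  1: (1,2).acc=0  regs=<0,0>
  2: (1,2).acc=0  regs=<0,0>
  3: (1,2).acc=9  regs=<1,9>
RS (2×2): PE[1][2] does not exist.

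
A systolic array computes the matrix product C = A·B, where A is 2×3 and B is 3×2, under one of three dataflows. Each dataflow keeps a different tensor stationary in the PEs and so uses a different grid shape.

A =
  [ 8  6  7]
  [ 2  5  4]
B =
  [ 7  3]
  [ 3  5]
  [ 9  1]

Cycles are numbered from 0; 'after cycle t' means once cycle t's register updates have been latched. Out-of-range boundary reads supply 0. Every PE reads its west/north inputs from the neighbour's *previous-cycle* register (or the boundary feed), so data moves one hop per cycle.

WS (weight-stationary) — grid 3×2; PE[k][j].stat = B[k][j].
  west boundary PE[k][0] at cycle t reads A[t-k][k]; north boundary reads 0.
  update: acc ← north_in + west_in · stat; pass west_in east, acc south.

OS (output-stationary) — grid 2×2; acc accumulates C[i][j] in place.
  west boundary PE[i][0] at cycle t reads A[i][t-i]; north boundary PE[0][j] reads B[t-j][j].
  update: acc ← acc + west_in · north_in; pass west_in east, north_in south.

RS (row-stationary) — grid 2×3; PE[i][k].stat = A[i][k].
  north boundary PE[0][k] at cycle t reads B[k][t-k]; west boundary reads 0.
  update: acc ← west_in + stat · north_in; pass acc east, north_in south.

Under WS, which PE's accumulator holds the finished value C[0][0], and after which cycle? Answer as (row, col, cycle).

WS — PE[2][0] is where C[0][0] collects:
  @0  [2,0]  acc 0  |  →0  ↓0
  @1  [2,0]  acc 0  |  →0  ↓0
  @2  [2,0]  acc 137  |  →7  ↓137

(row, col, cycle) = (2, 0, 2)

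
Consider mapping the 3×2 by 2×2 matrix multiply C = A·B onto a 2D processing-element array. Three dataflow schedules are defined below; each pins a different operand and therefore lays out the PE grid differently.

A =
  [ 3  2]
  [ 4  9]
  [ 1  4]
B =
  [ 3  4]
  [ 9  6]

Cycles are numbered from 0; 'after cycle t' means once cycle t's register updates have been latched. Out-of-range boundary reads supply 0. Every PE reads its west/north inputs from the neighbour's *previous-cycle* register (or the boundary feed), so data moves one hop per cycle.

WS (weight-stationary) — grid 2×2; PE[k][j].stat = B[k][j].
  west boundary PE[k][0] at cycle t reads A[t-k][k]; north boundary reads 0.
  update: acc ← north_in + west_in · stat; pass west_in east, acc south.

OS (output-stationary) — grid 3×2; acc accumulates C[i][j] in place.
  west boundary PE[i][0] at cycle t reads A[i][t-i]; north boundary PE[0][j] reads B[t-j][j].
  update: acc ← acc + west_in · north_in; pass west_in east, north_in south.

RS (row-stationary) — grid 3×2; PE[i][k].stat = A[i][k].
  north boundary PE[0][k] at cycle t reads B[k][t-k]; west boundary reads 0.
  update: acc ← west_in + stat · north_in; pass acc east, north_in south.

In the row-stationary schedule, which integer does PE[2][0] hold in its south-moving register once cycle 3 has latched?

register = 4

RS on a 3×2 grid — tracing PE[2][0] and its feeders:
  after 0 — PE[1][0] acc=0, pass-E 0, pass-S 0
  after 0 — PE[2][0] acc=0, pass-E 0, pass-S 0
  after 1 — PE[1][0] acc=12, pass-E 12, pass-S 3
  after 1 — PE[2][0] acc=0, pass-E 0, pass-S 0
  after 2 — PE[1][0] acc=16, pass-E 16, pass-S 4
  after 2 — PE[2][0] acc=3, pass-E 3, pass-S 3
  after 3 — PE[1][0] acc=0, pass-E 0, pass-S 0
  after 3 — PE[2][0] acc=4, pass-E 4, pass-S 4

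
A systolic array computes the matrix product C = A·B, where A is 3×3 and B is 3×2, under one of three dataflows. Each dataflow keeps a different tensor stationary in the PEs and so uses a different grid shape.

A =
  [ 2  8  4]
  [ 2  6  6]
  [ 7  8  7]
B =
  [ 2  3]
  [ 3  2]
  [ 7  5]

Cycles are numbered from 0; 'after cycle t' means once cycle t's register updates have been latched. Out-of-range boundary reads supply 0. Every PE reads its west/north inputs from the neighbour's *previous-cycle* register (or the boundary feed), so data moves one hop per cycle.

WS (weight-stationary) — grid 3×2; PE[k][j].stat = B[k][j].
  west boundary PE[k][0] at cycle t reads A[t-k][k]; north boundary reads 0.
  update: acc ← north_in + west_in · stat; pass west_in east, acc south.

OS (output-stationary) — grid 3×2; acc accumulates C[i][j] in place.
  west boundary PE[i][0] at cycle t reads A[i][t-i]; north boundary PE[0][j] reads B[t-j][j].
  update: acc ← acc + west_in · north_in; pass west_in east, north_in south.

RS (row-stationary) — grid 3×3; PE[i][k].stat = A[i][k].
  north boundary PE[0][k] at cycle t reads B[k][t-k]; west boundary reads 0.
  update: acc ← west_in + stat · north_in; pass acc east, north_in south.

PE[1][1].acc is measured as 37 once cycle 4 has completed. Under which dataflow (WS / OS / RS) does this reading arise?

dataflow = WS

Under WS (3×2), PE[1][1]:
  0: (1,1).acc=0  regs=<0,0>
  1: (1,1).acc=0  regs=<0,0>
  2: (1,1).acc=22  regs=<8,22>
  3: (1,1).acc=18  regs=<6,18>
  4: (1,1).acc=37  regs=<8,37>
Under OS (3×2), PE[1][1]:
  0: (1,1).acc=0  regs=<0,0>
  1: (1,1).acc=0  regs=<0,0>
  2: (1,1).acc=6  regs=<2,3>
  3: (1,1).acc=18  regs=<6,2>
  4: (1,1).acc=48  regs=<6,5>
Under RS (3×3), PE[1][1]:
  0: (1,1).acc=0  regs=<0,0>
  1: (1,1).acc=0  regs=<0,0>
  2: (1,1).acc=22  regs=<22,3>
  3: (1,1).acc=18  regs=<18,2>
  4: (1,1).acc=0  regs=<0,0>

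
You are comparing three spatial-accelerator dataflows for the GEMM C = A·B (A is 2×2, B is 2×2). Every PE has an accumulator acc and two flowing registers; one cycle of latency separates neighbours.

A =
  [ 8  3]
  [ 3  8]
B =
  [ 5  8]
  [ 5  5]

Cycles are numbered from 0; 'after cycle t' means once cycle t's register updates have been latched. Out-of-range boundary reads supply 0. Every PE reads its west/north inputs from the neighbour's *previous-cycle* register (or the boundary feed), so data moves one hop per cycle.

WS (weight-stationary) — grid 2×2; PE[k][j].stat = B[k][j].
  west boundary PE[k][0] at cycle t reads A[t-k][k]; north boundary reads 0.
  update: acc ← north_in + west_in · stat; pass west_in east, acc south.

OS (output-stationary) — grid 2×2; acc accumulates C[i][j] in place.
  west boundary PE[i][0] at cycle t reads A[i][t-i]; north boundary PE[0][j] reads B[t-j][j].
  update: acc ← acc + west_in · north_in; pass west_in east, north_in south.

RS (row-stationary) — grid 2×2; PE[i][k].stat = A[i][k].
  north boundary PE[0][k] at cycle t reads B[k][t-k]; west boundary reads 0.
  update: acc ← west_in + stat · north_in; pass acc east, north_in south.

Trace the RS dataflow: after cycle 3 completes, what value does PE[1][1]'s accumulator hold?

RS 2×2: PE[1][1] cycle-by-cycle (with neighbour feeds):
  t=0 PE[0][1]: acc=0 h=0 v=0
  t=0 PE[1][0]: acc=0 h=0 v=0
  t=0 PE[1][1]: acc=0 h=0 v=0
  t=1 PE[0][1]: acc=55 h=55 v=5
  t=1 PE[1][0]: acc=15 h=15 v=5
  t=1 PE[1][1]: acc=0 h=0 v=0
  t=2 PE[0][1]: acc=79 h=79 v=5
  t=2 PE[1][0]: acc=24 h=24 v=8
  t=2 PE[1][1]: acc=55 h=55 v=5
  t=3 PE[0][1]: acc=0 h=0 v=0
  t=3 PE[1][0]: acc=0 h=0 v=0
  t=3 PE[1][1]: acc=64 h=64 v=5

PE[1][1].acc = 64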